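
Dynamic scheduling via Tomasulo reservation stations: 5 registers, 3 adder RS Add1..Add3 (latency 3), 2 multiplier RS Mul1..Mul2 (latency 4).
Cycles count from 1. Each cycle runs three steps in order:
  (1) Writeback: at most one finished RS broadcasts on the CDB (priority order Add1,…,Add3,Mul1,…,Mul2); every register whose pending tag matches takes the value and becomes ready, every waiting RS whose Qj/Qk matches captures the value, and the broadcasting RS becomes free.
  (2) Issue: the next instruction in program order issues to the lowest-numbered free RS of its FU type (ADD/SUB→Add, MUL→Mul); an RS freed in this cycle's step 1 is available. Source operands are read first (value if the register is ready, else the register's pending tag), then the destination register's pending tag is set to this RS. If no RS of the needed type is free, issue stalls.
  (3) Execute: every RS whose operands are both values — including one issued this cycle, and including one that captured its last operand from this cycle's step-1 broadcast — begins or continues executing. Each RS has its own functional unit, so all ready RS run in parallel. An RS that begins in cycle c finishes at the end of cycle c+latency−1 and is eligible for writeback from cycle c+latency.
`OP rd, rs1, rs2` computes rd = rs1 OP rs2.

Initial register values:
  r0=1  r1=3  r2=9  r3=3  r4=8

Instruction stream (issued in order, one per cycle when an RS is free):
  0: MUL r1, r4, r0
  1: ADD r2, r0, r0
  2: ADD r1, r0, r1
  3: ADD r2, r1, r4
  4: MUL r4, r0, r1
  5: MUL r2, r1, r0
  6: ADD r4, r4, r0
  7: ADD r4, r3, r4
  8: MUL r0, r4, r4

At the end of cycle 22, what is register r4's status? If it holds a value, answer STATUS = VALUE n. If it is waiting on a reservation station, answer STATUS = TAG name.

c1: issue MUL r1<-Mul1 | r0:1,r1:Mul1,r2:9,r3:3,r4:8
c2: issue ADD r2<-Add1 | r0:1,r1:Mul1,r2:Add1,r3:3,r4:8
c3: issue ADD r1<-Add2 | r0:1,r1:Add2,r2:Add1,r3:3,r4:8
c4: issue ADD r2<-Add3 | r0:1,r1:Add2,r2:Add3,r3:3,r4:8
c5: CDB Add1=2; issue MUL r4<-Mul2 | r0:1,r1:Add2,r2:Add3,r3:3,r4:Mul2
c6: CDB Mul1=8; issue MUL r2<-Mul1 | r0:1,r1:Add2,r2:Mul1,r3:3,r4:Mul2
c7: issue ADD r4<-Add1 | r0:1,r1:Add2,r2:Mul1,r3:3,r4:Add1
c8: stall | r0:1,r1:Add2,r2:Mul1,r3:3,r4:Add1
c9: CDB Add2=9; issue ADD r4<-Add2 | r0:1,r1:9,r2:Mul1,r3:3,r4:Add2
c10: stall | r0:1,r1:9,r2:Mul1,r3:3,r4:Add2
c11: stall | r0:1,r1:9,r2:Mul1,r3:3,r4:Add2
c12: CDB Add3=17; stall | r0:1,r1:9,r2:Mul1,r3:3,r4:Add2
c13: CDB Mul1=9; issue MUL r0<-Mul1 | r0:Mul1,r1:9,r2:9,r3:3,r4:Add2
c14: CDB Mul2=9 | r0:Mul1,r1:9,r2:9,r3:3,r4:Add2
c15: - | r0:Mul1,r1:9,r2:9,r3:3,r4:Add2
c16: - | r0:Mul1,r1:9,r2:9,r3:3,r4:Add2
c17: CDB Add1=10 | r0:Mul1,r1:9,r2:9,r3:3,r4:Add2
c18: - | r0:Mul1,r1:9,r2:9,r3:3,r4:Add2
c19: - | r0:Mul1,r1:9,r2:9,r3:3,r4:Add2
c20: CDB Add2=13 | r0:Mul1,r1:9,r2:9,r3:3,r4:13
c21: - | r0:Mul1,r1:9,r2:9,r3:3,r4:13
c22: - | r0:Mul1,r1:9,r2:9,r3:3,r4:13

STATUS = VALUE 13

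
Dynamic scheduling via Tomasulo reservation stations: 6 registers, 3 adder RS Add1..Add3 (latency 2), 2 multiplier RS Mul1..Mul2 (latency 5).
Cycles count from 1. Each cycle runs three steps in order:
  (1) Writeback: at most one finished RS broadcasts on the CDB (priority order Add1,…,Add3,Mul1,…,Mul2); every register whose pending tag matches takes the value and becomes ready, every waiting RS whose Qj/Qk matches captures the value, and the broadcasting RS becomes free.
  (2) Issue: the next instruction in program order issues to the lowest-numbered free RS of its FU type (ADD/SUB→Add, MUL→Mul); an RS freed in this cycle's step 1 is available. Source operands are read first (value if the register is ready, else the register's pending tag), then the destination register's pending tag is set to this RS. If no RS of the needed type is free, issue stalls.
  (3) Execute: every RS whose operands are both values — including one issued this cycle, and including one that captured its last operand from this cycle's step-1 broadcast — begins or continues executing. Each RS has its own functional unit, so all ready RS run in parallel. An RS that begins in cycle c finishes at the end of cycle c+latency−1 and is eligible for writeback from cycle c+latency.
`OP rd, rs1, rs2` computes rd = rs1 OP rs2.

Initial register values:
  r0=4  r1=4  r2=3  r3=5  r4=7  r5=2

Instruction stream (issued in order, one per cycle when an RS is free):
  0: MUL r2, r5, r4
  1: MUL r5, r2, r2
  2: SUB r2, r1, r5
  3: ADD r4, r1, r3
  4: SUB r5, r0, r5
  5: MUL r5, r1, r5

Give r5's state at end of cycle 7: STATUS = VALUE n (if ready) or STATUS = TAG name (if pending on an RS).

cycle 1: issue MUL r2<-Mul1 // r0:4,r1:4,r2:Mul1,r3:5,r4:7,r5:2
cycle 2: issue MUL r5<-Mul2 // r0:4,r1:4,r2:Mul1,r3:5,r4:7,r5:Mul2
cycle 3: issue SUB r2<-Add1 // r0:4,r1:4,r2:Add1,r3:5,r4:7,r5:Mul2
cycle 4: issue ADD r4<-Add2 // r0:4,r1:4,r2:Add1,r3:5,r4:Add2,r5:Mul2
cycle 5: issue SUB r5<-Add3 // r0:4,r1:4,r2:Add1,r3:5,r4:Add2,r5:Add3
cycle 6: CDB Add2=9; stall // r0:4,r1:4,r2:Add1,r3:5,r4:9,r5:Add3
cycle 7: CDB Mul1=14; issue MUL r5<-Mul1 // r0:4,r1:4,r2:Add1,r3:5,r4:9,r5:Mul1

STATUS = TAG Mul1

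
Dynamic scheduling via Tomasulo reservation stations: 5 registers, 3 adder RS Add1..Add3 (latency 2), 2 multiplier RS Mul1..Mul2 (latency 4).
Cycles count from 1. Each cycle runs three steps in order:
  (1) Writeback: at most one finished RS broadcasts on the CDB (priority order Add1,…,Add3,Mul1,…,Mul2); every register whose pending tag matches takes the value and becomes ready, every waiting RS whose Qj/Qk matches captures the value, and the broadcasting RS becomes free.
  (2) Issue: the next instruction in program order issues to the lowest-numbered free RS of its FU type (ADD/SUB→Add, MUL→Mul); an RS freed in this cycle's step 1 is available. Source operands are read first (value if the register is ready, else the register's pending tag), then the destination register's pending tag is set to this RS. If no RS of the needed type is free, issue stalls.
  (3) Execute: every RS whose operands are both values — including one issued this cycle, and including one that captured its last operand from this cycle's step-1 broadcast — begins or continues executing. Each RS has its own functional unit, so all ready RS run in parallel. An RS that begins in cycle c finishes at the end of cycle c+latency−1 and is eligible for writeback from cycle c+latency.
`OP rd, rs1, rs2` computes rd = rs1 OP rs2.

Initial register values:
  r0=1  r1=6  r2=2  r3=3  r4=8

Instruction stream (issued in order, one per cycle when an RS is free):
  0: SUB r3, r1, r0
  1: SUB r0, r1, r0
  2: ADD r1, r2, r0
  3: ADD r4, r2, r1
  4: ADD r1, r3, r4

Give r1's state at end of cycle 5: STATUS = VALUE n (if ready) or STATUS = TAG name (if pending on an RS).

c1: issue SUB r3<-Add1 | r0:1,r1:6,r2:2,r3:Add1,r4:8
c2: issue SUB r0<-Add2 | r0:Add2,r1:6,r2:2,r3:Add1,r4:8
c3: CDB Add1=5; issue ADD r1<-Add1 | r0:Add2,r1:Add1,r2:2,r3:5,r4:8
c4: CDB Add2=5; issue ADD r4<-Add2 | r0:5,r1:Add1,r2:2,r3:5,r4:Add2
c5: issue ADD r1<-Add3 | r0:5,r1:Add3,r2:2,r3:5,r4:Add2

STATUS = TAG Add3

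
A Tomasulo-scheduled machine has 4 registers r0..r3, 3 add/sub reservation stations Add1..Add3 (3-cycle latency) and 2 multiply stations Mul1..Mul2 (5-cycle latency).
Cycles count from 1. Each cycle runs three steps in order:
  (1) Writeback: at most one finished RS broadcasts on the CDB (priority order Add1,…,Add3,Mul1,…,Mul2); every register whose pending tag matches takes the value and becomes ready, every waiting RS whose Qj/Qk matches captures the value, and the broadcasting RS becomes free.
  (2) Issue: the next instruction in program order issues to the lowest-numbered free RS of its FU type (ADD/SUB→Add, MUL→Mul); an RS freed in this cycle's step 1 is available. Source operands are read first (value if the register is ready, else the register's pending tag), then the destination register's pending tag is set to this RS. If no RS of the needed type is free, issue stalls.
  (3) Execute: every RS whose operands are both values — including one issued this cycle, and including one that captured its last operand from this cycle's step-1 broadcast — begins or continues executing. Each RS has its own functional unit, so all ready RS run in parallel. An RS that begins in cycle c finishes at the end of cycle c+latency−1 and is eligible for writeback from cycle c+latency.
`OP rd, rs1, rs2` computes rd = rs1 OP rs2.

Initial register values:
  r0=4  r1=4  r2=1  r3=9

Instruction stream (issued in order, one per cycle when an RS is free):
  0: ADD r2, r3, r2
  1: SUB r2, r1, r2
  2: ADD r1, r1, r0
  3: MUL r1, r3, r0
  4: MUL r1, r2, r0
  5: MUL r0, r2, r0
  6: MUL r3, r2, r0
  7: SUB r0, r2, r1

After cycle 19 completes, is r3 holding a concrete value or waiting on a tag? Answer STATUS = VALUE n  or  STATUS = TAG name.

  c1: issue ADD r2<-Add1  regs: r0:4,r1:4,r2:Add1,r3:9
  c2: issue SUB r2<-Add2  regs: r0:4,r1:4,r2:Add2,r3:9
  c3: issue ADD r1<-Add3  regs: r0:4,r1:Add3,r2:Add2,r3:9
  c4: CDB Add1=10; issue MUL r1<-Mul1  regs: r0:4,r1:Mul1,r2:Add2,r3:9
  c5: issue MUL r1<-Mul2  regs: r0:4,r1:Mul2,r2:Add2,r3:9
  c6: CDB Add3=8; stall  regs: r0:4,r1:Mul2,r2:Add2,r3:9
  c7: CDB Add2=-6; stall  regs: r0:4,r1:Mul2,r2:-6,r3:9
  c8: stall  regs: r0:4,r1:Mul2,r2:-6,r3:9
  c9: CDB Mul1=36; issue MUL r0<-Mul1  regs: r0:Mul1,r1:Mul2,r2:-6,r3:9
  c10: stall  regs: r0:Mul1,r1:Mul2,r2:-6,r3:9
  c11: stall  regs: r0:Mul1,r1:Mul2,r2:-6,r3:9
  c12: CDB Mul2=-24; issue MUL r3<-Mul2  regs: r0:Mul1,r1:-24,r2:-6,r3:Mul2
  c13: issue SUB r0<-Add1  regs: r0:Add1,r1:-24,r2:-6,r3:Mul2
  c14: CDB Mul1=-24  regs: r0:Add1,r1:-24,r2:-6,r3:Mul2
  c15: -  regs: r0:Add1,r1:-24,r2:-6,r3:Mul2
  c16: CDB Add1=18  regs: r0:18,r1:-24,r2:-6,r3:Mul2
  c17: -  regs: r0:18,r1:-24,r2:-6,r3:Mul2
  c18: -  regs: r0:18,r1:-24,r2:-6,r3:Mul2
  c19: CDB Mul2=144  regs: r0:18,r1:-24,r2:-6,r3:144

STATUS = VALUE 144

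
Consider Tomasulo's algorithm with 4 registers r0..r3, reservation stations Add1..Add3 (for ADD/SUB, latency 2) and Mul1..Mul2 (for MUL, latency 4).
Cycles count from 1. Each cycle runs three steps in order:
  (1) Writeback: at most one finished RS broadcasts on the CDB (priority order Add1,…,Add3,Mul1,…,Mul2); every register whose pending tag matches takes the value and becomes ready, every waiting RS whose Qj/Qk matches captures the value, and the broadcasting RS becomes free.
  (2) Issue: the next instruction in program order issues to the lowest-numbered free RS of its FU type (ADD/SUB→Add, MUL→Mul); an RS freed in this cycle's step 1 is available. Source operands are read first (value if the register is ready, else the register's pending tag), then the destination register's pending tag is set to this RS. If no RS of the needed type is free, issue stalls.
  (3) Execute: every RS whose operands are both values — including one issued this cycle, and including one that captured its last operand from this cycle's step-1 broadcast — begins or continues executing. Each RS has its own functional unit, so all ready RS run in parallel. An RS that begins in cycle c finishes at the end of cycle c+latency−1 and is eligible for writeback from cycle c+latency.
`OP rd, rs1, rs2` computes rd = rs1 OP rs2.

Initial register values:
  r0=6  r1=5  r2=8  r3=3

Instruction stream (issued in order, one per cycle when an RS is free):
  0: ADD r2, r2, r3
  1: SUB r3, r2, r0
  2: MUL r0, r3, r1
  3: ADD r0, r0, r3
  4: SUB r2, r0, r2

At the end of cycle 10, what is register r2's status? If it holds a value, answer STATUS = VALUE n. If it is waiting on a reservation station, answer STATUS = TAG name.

  c1: issue ADD r2<-Add1  regs: r0:6,r1:5,r2:Add1,r3:3
  c2: issue SUB r3<-Add2  regs: r0:6,r1:5,r2:Add1,r3:Add2
  c3: CDB Add1=11; issue MUL r0<-Mul1  regs: r0:Mul1,r1:5,r2:11,r3:Add2
  c4: issue ADD r0<-Add1  regs: r0:Add1,r1:5,r2:11,r3:Add2
  c5: CDB Add2=5; issue SUB r2<-Add2  regs: r0:Add1,r1:5,r2:Add2,r3:5
  c6: -  regs: r0:Add1,r1:5,r2:Add2,r3:5
  c7: -  regs: r0:Add1,r1:5,r2:Add2,r3:5
  c8: -  regs: r0:Add1,r1:5,r2:Add2,r3:5
  c9: CDB Mul1=25  regs: r0:Add1,r1:5,r2:Add2,r3:5
  c10: -  regs: r0:Add1,r1:5,r2:Add2,r3:5

STATUS = TAG Add2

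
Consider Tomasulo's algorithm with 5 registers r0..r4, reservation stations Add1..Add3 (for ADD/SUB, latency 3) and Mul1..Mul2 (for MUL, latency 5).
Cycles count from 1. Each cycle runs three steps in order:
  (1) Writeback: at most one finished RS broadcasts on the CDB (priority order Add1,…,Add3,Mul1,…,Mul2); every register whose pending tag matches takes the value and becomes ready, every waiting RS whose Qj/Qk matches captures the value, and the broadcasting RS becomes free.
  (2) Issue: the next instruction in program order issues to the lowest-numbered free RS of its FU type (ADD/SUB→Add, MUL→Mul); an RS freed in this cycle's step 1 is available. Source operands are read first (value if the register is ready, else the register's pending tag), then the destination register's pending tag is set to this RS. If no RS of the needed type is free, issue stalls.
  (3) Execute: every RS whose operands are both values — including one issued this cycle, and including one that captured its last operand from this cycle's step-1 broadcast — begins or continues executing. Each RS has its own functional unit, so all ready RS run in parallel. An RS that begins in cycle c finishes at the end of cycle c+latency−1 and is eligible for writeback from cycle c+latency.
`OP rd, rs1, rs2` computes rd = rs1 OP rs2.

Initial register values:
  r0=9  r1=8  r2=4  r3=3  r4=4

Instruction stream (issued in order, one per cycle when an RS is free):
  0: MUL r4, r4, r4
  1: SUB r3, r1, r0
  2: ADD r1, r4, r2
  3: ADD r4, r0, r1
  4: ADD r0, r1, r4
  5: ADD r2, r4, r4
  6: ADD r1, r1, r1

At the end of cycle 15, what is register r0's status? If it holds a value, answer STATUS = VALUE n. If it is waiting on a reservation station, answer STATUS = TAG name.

STATUS = VALUE 49

  c1: issue MUL r4<-Mul1  regs: r0:9,r1:8,r2:4,r3:3,r4:Mul1
  c2: issue SUB r3<-Add1  regs: r0:9,r1:8,r2:4,r3:Add1,r4:Mul1
  c3: issue ADD r1<-Add2  regs: r0:9,r1:Add2,r2:4,r3:Add1,r4:Mul1
  c4: issue ADD r4<-Add3  regs: r0:9,r1:Add2,r2:4,r3:Add1,r4:Add3
  c5: CDB Add1=-1; issue ADD r0<-Add1  regs: r0:Add1,r1:Add2,r2:4,r3:-1,r4:Add3
  c6: CDB Mul1=16; stall  regs: r0:Add1,r1:Add2,r2:4,r3:-1,r4:Add3
  c7: stall  regs: r0:Add1,r1:Add2,r2:4,r3:-1,r4:Add3
  c8: stall  regs: r0:Add1,r1:Add2,r2:4,r3:-1,r4:Add3
  c9: CDB Add2=20; issue ADD r2<-Add2  regs: r0:Add1,r1:20,r2:Add2,r3:-1,r4:Add3
  c10: stall  regs: r0:Add1,r1:20,r2:Add2,r3:-1,r4:Add3
  c11: stall  regs: r0:Add1,r1:20,r2:Add2,r3:-1,r4:Add3
  c12: CDB Add3=29; issue ADD r1<-Add3  regs: r0:Add1,r1:Add3,r2:Add2,r3:-1,r4:29
  c13: -  regs: r0:Add1,r1:Add3,r2:Add2,r3:-1,r4:29
  c14: -  regs: r0:Add1,r1:Add3,r2:Add2,r3:-1,r4:29
  c15: CDB Add1=49  regs: r0:49,r1:Add3,r2:Add2,r3:-1,r4:29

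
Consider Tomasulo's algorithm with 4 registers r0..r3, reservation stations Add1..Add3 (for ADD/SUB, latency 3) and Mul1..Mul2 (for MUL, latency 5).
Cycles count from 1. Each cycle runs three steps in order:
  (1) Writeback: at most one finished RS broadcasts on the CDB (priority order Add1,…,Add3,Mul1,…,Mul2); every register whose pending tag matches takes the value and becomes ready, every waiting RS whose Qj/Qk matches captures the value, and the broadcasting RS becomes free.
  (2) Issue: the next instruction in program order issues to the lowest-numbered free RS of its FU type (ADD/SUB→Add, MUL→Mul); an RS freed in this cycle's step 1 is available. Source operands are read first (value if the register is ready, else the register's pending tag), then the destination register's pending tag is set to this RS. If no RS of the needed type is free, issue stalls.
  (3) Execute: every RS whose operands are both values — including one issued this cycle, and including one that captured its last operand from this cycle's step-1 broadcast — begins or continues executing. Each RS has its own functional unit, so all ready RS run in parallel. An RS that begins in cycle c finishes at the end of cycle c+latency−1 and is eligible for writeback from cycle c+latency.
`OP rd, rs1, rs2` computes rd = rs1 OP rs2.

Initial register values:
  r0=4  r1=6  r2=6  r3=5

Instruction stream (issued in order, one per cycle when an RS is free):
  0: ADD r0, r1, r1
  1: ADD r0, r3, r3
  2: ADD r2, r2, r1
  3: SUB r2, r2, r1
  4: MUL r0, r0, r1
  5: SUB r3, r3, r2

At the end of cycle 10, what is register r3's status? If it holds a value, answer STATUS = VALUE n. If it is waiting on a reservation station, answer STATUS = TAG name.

cycle 1: issue ADD r0<-Add1 // r0:Add1,r1:6,r2:6,r3:5
cycle 2: issue ADD r0<-Add2 // r0:Add2,r1:6,r2:6,r3:5
cycle 3: issue ADD r2<-Add3 // r0:Add2,r1:6,r2:Add3,r3:5
cycle 4: CDB Add1=12; issue SUB r2<-Add1 // r0:Add2,r1:6,r2:Add1,r3:5
cycle 5: CDB Add2=10; issue MUL r0<-Mul1 // r0:Mul1,r1:6,r2:Add1,r3:5
cycle 6: CDB Add3=12; issue SUB r3<-Add2 // r0:Mul1,r1:6,r2:Add1,r3:Add2
cycle 7: - // r0:Mul1,r1:6,r2:Add1,r3:Add2
cycle 8: - // r0:Mul1,r1:6,r2:Add1,r3:Add2
cycle 9: CDB Add1=6 // r0:Mul1,r1:6,r2:6,r3:Add2
cycle 10: CDB Mul1=60 // r0:60,r1:6,r2:6,r3:Add2

STATUS = TAG Add2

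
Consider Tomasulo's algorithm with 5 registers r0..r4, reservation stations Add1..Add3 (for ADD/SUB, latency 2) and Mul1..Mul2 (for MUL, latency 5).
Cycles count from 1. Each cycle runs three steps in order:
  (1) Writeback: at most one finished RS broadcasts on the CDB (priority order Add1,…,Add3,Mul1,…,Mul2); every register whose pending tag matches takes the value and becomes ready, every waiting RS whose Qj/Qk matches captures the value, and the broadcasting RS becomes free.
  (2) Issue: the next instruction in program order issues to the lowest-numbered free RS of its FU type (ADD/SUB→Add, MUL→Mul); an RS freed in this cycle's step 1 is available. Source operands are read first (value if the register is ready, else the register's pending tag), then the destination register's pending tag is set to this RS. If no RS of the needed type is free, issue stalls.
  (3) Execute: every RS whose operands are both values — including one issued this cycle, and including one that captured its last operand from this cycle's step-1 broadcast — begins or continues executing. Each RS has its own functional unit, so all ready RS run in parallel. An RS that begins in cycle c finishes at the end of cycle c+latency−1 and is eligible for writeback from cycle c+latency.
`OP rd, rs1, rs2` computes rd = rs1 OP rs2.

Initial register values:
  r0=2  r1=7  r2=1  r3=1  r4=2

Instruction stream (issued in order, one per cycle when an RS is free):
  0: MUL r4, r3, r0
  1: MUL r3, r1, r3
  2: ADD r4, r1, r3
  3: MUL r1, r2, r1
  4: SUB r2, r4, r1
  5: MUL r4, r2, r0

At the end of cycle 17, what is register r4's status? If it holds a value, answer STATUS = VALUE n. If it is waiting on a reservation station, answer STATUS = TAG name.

STATUS = TAG Mul2

cycle 1: issue MUL r4<-Mul1 // r0:2,r1:7,r2:1,r3:1,r4:Mul1
cycle 2: issue MUL r3<-Mul2 // r0:2,r1:7,r2:1,r3:Mul2,r4:Mul1
cycle 3: issue ADD r4<-Add1 // r0:2,r1:7,r2:1,r3:Mul2,r4:Add1
cycle 4: stall // r0:2,r1:7,r2:1,r3:Mul2,r4:Add1
cycle 5: stall // r0:2,r1:7,r2:1,r3:Mul2,r4:Add1
cycle 6: CDB Mul1=2; issue MUL r1<-Mul1 // r0:2,r1:Mul1,r2:1,r3:Mul2,r4:Add1
cycle 7: CDB Mul2=7; issue SUB r2<-Add2 // r0:2,r1:Mul1,r2:Add2,r3:7,r4:Add1
cycle 8: issue MUL r4<-Mul2 // r0:2,r1:Mul1,r2:Add2,r3:7,r4:Mul2
cycle 9: CDB Add1=14 // r0:2,r1:Mul1,r2:Add2,r3:7,r4:Mul2
cycle 10: - // r0:2,r1:Mul1,r2:Add2,r3:7,r4:Mul2
cycle 11: CDB Mul1=7 // r0:2,r1:7,r2:Add2,r3:7,r4:Mul2
cycle 12: - // r0:2,r1:7,r2:Add2,r3:7,r4:Mul2
cycle 13: CDB Add2=7 // r0:2,r1:7,r2:7,r3:7,r4:Mul2
cycle 14: - // r0:2,r1:7,r2:7,r3:7,r4:Mul2
cycle 15: - // r0:2,r1:7,r2:7,r3:7,r4:Mul2
cycle 16: - // r0:2,r1:7,r2:7,r3:7,r4:Mul2
cycle 17: - // r0:2,r1:7,r2:7,r3:7,r4:Mul2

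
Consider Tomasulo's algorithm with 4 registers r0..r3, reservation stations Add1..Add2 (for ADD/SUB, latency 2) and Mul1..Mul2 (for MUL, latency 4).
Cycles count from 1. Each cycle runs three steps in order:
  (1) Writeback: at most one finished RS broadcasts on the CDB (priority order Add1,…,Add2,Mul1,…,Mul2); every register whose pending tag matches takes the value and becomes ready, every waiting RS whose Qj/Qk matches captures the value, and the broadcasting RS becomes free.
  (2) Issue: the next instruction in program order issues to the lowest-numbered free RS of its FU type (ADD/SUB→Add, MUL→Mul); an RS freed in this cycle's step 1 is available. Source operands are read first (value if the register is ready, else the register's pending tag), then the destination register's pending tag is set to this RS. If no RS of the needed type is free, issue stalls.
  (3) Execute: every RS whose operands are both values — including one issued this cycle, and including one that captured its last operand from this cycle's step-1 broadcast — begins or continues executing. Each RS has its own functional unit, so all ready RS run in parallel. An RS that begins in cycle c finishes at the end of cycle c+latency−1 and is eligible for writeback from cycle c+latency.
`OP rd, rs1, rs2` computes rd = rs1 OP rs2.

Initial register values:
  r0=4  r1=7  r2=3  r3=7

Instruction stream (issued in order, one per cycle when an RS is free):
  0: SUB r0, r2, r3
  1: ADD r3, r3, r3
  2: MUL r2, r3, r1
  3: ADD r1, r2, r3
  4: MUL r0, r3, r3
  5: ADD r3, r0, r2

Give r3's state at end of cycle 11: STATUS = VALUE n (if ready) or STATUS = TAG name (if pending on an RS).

STATUS = VALUE 294

c1: issue SUB r0<-Add1 | r0:Add1,r1:7,r2:3,r3:7
c2: issue ADD r3<-Add2 | r0:Add1,r1:7,r2:3,r3:Add2
c3: CDB Add1=-4; issue MUL r2<-Mul1 | r0:-4,r1:7,r2:Mul1,r3:Add2
c4: CDB Add2=14; issue ADD r1<-Add1 | r0:-4,r1:Add1,r2:Mul1,r3:14
c5: issue MUL r0<-Mul2 | r0:Mul2,r1:Add1,r2:Mul1,r3:14
c6: issue ADD r3<-Add2 | r0:Mul2,r1:Add1,r2:Mul1,r3:Add2
c7: - | r0:Mul2,r1:Add1,r2:Mul1,r3:Add2
c8: CDB Mul1=98 | r0:Mul2,r1:Add1,r2:98,r3:Add2
c9: CDB Mul2=196 | r0:196,r1:Add1,r2:98,r3:Add2
c10: CDB Add1=112 | r0:196,r1:112,r2:98,r3:Add2
c11: CDB Add2=294 | r0:196,r1:112,r2:98,r3:294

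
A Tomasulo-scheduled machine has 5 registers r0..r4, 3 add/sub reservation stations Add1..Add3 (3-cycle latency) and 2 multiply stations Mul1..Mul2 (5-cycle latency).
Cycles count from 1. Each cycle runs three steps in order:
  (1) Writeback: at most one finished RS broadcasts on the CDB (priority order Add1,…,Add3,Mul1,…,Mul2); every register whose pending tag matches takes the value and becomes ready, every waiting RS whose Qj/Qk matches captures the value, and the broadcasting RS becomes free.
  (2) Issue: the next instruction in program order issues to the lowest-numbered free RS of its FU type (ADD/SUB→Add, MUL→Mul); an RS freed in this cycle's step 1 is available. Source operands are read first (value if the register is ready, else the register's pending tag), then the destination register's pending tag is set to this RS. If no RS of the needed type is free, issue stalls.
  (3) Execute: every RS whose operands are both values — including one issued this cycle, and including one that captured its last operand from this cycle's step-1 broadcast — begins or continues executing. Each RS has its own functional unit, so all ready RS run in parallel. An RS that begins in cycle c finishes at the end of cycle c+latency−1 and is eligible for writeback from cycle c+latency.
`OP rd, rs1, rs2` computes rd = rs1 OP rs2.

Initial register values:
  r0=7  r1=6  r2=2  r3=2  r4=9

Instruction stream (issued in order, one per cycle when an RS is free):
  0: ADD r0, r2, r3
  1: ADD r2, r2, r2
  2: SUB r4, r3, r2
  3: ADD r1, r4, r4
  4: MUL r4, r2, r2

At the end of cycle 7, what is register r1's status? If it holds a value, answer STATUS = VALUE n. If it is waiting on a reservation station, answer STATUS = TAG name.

c1: issue ADD r0<-Add1 | r0:Add1,r1:6,r2:2,r3:2,r4:9
c2: issue ADD r2<-Add2 | r0:Add1,r1:6,r2:Add2,r3:2,r4:9
c3: issue SUB r4<-Add3 | r0:Add1,r1:6,r2:Add2,r3:2,r4:Add3
c4: CDB Add1=4; issue ADD r1<-Add1 | r0:4,r1:Add1,r2:Add2,r3:2,r4:Add3
c5: CDB Add2=4; issue MUL r4<-Mul1 | r0:4,r1:Add1,r2:4,r3:2,r4:Mul1
c6: - | r0:4,r1:Add1,r2:4,r3:2,r4:Mul1
c7: - | r0:4,r1:Add1,r2:4,r3:2,r4:Mul1

STATUS = TAG Add1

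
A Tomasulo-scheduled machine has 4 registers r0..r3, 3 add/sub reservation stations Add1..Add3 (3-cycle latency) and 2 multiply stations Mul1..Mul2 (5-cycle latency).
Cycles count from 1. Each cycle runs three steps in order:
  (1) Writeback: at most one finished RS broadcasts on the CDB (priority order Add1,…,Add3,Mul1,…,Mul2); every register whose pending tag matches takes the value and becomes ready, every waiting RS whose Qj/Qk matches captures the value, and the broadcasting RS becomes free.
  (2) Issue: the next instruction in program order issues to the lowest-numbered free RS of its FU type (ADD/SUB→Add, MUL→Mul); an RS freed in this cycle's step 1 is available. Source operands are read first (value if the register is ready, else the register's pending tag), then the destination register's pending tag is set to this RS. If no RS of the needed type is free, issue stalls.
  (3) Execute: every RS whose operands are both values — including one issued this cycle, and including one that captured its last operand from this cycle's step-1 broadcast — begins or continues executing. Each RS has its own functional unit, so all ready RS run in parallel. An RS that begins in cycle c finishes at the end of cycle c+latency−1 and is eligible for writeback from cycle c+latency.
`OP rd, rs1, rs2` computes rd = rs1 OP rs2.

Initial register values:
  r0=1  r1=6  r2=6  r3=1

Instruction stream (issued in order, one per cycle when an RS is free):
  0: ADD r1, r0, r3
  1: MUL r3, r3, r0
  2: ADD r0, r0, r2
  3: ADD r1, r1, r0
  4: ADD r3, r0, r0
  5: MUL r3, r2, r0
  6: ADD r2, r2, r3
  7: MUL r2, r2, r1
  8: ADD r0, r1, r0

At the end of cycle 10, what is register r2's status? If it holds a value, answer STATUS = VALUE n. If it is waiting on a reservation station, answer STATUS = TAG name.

STATUS = TAG Mul1

  c1: issue ADD r1<-Add1  regs: r0:1,r1:Add1,r2:6,r3:1
  c2: issue MUL r3<-Mul1  regs: r0:1,r1:Add1,r2:6,r3:Mul1
  c3: issue ADD r0<-Add2  regs: r0:Add2,r1:Add1,r2:6,r3:Mul1
  c4: CDB Add1=2; issue ADD r1<-Add1  regs: r0:Add2,r1:Add1,r2:6,r3:Mul1
  c5: issue ADD r3<-Add3  regs: r0:Add2,r1:Add1,r2:6,r3:Add3
  c6: CDB Add2=7; issue MUL r3<-Mul2  regs: r0:7,r1:Add1,r2:6,r3:Mul2
  c7: CDB Mul1=1; issue ADD r2<-Add2  regs: r0:7,r1:Add1,r2:Add2,r3:Mul2
  c8: issue MUL r2<-Mul1  regs: r0:7,r1:Add1,r2:Mul1,r3:Mul2
  c9: CDB Add1=9; issue ADD r0<-Add1  regs: r0:Add1,r1:9,r2:Mul1,r3:Mul2
  c10: CDB Add3=14  regs: r0:Add1,r1:9,r2:Mul1,r3:Mul2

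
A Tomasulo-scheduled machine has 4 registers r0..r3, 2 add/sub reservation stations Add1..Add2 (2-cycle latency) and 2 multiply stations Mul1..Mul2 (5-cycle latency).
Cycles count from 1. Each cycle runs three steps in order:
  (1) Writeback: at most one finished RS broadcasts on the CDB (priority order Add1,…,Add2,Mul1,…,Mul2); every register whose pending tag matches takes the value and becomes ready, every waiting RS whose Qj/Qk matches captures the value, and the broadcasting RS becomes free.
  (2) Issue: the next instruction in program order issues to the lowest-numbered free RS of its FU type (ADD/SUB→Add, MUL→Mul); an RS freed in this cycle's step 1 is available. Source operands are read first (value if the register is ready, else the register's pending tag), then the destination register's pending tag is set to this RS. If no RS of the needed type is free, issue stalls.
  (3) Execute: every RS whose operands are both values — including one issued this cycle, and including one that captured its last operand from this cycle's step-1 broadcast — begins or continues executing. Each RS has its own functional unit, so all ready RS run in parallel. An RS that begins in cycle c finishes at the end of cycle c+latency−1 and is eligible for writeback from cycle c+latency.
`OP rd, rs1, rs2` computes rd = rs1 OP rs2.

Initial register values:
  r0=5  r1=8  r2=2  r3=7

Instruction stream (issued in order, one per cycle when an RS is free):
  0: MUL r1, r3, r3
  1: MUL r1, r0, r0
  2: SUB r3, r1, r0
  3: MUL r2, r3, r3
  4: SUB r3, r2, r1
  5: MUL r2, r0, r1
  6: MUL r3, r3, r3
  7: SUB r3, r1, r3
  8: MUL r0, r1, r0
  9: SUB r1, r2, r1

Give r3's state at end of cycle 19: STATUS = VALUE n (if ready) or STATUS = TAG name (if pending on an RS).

STATUS = TAG Add1

cycle 1: issue MUL r1<-Mul1 // r0:5,r1:Mul1,r2:2,r3:7
cycle 2: issue MUL r1<-Mul2 // r0:5,r1:Mul2,r2:2,r3:7
cycle 3: issue SUB r3<-Add1 // r0:5,r1:Mul2,r2:2,r3:Add1
cycle 4: stall // r0:5,r1:Mul2,r2:2,r3:Add1
cycle 5: stall // r0:5,r1:Mul2,r2:2,r3:Add1
cycle 6: CDB Mul1=49; issue MUL r2<-Mul1 // r0:5,r1:Mul2,r2:Mul1,r3:Add1
cycle 7: CDB Mul2=25; issue SUB r3<-Add2 // r0:5,r1:25,r2:Mul1,r3:Add2
cycle 8: issue MUL r2<-Mul2 // r0:5,r1:25,r2:Mul2,r3:Add2
cycle 9: CDB Add1=20; stall // r0:5,r1:25,r2:Mul2,r3:Add2
cycle 10: stall // r0:5,r1:25,r2:Mul2,r3:Add2
cycle 11: stall // r0:5,r1:25,r2:Mul2,r3:Add2
cycle 12: stall // r0:5,r1:25,r2:Mul2,r3:Add2
cycle 13: CDB Mul2=125; issue MUL r3<-Mul2 // r0:5,r1:25,r2:125,r3:Mul2
cycle 14: CDB Mul1=400; issue SUB r3<-Add1 // r0:5,r1:25,r2:125,r3:Add1
cycle 15: issue MUL r0<-Mul1 // r0:Mul1,r1:25,r2:125,r3:Add1
cycle 16: CDB Add2=375; issue SUB r1<-Add2 // r0:Mul1,r1:Add2,r2:125,r3:Add1
cycle 17: - // r0:Mul1,r1:Add2,r2:125,r3:Add1
cycle 18: CDB Add2=100 // r0:Mul1,r1:100,r2:125,r3:Add1
cycle 19: - // r0:Mul1,r1:100,r2:125,r3:Add1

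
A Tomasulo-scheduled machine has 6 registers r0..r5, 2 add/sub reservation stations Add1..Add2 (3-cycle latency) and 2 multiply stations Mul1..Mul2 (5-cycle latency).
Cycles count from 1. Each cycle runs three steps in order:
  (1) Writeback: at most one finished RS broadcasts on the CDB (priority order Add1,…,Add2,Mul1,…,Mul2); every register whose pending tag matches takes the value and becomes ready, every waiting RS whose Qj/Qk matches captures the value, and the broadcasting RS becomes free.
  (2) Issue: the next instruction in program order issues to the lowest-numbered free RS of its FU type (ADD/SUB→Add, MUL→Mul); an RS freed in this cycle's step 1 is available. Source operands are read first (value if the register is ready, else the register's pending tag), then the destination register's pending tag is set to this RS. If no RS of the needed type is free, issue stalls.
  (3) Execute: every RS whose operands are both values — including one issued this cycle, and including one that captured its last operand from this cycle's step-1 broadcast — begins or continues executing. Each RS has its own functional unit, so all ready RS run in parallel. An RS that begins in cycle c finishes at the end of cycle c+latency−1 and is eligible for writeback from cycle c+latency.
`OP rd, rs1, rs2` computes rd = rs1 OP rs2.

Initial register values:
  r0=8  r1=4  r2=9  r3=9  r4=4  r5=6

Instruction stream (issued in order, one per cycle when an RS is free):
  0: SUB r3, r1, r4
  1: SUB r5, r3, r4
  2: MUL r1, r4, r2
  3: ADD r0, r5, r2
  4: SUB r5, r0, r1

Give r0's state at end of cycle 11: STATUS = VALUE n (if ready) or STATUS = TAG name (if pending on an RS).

STATUS = VALUE 5

cycle 1: issue SUB r3<-Add1 // r0:8,r1:4,r2:9,r3:Add1,r4:4,r5:6
cycle 2: issue SUB r5<-Add2 // r0:8,r1:4,r2:9,r3:Add1,r4:4,r5:Add2
cycle 3: issue MUL r1<-Mul1 // r0:8,r1:Mul1,r2:9,r3:Add1,r4:4,r5:Add2
cycle 4: CDB Add1=0; issue ADD r0<-Add1 // r0:Add1,r1:Mul1,r2:9,r3:0,r4:4,r5:Add2
cycle 5: stall // r0:Add1,r1:Mul1,r2:9,r3:0,r4:4,r5:Add2
cycle 6: stall // r0:Add1,r1:Mul1,r2:9,r3:0,r4:4,r5:Add2
cycle 7: CDB Add2=-4; issue SUB r5<-Add2 // r0:Add1,r1:Mul1,r2:9,r3:0,r4:4,r5:Add2
cycle 8: CDB Mul1=36 // r0:Add1,r1:36,r2:9,r3:0,r4:4,r5:Add2
cycle 9: - // r0:Add1,r1:36,r2:9,r3:0,r4:4,r5:Add2
cycle 10: CDB Add1=5 // r0:5,r1:36,r2:9,r3:0,r4:4,r5:Add2
cycle 11: - // r0:5,r1:36,r2:9,r3:0,r4:4,r5:Add2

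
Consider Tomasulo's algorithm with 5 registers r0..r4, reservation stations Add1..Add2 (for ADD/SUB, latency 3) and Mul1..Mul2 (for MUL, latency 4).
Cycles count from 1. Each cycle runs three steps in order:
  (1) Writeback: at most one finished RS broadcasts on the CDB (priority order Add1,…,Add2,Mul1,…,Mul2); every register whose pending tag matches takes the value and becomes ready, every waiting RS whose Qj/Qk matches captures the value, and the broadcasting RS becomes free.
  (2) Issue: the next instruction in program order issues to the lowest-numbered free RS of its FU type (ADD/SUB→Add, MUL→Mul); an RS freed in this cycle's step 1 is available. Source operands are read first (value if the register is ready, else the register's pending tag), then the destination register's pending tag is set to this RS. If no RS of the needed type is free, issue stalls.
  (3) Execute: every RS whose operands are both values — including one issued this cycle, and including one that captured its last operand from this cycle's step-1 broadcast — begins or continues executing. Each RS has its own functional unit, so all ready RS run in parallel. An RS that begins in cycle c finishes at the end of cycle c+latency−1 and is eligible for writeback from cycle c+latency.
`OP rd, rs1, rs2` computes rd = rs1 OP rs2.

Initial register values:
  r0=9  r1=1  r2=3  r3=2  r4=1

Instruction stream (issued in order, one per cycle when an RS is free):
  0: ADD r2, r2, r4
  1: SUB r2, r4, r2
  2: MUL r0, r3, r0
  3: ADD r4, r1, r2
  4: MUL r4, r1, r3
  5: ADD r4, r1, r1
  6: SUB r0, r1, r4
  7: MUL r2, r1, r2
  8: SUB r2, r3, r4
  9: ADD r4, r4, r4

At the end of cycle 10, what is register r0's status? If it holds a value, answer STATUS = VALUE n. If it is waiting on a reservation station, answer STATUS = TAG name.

STATUS = TAG Add1

c1: issue ADD r2<-Add1 | r0:9,r1:1,r2:Add1,r3:2,r4:1
c2: issue SUB r2<-Add2 | r0:9,r1:1,r2:Add2,r3:2,r4:1
c3: issue MUL r0<-Mul1 | r0:Mul1,r1:1,r2:Add2,r3:2,r4:1
c4: CDB Add1=4; issue ADD r4<-Add1 | r0:Mul1,r1:1,r2:Add2,r3:2,r4:Add1
c5: issue MUL r4<-Mul2 | r0:Mul1,r1:1,r2:Add2,r3:2,r4:Mul2
c6: stall | r0:Mul1,r1:1,r2:Add2,r3:2,r4:Mul2
c7: CDB Add2=-3; issue ADD r4<-Add2 | r0:Mul1,r1:1,r2:-3,r3:2,r4:Add2
c8: CDB Mul1=18; stall | r0:18,r1:1,r2:-3,r3:2,r4:Add2
c9: CDB Mul2=2; stall | r0:18,r1:1,r2:-3,r3:2,r4:Add2
c10: CDB Add1=-2; issue SUB r0<-Add1 | r0:Add1,r1:1,r2:-3,r3:2,r4:Add2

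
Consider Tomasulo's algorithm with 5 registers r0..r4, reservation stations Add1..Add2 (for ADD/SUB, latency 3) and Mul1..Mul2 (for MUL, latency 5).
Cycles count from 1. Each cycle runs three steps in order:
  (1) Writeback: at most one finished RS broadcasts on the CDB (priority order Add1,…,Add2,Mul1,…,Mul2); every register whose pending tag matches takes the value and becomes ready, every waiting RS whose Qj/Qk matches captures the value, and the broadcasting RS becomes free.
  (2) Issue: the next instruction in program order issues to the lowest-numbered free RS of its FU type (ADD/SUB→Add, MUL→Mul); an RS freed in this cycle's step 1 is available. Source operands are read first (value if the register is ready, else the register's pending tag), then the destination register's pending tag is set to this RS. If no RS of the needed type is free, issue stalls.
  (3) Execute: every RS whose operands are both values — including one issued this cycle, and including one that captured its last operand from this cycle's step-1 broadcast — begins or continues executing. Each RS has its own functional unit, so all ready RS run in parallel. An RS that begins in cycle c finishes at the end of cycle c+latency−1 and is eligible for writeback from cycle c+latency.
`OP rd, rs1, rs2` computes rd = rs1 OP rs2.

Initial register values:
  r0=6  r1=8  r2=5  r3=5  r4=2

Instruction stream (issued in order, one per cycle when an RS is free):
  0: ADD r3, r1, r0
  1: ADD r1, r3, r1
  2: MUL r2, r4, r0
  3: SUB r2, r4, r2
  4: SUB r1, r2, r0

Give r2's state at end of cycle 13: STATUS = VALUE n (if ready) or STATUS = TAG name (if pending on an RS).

cycle 1: issue ADD r3<-Add1 // r0:6,r1:8,r2:5,r3:Add1,r4:2
cycle 2: issue ADD r1<-Add2 // r0:6,r1:Add2,r2:5,r3:Add1,r4:2
cycle 3: issue MUL r2<-Mul1 // r0:6,r1:Add2,r2:Mul1,r3:Add1,r4:2
cycle 4: CDB Add1=14; issue SUB r2<-Add1 // r0:6,r1:Add2,r2:Add1,r3:14,r4:2
cycle 5: stall // r0:6,r1:Add2,r2:Add1,r3:14,r4:2
cycle 6: stall // r0:6,r1:Add2,r2:Add1,r3:14,r4:2
cycle 7: CDB Add2=22; issue SUB r1<-Add2 // r0:6,r1:Add2,r2:Add1,r3:14,r4:2
cycle 8: CDB Mul1=12 // r0:6,r1:Add2,r2:Add1,r3:14,r4:2
cycle 9: - // r0:6,r1:Add2,r2:Add1,r3:14,r4:2
cycle 10: - // r0:6,r1:Add2,r2:Add1,r3:14,r4:2
cycle 11: CDB Add1=-10 // r0:6,r1:Add2,r2:-10,r3:14,r4:2
cycle 12: - // r0:6,r1:Add2,r2:-10,r3:14,r4:2
cycle 13: - // r0:6,r1:Add2,r2:-10,r3:14,r4:2

STATUS = VALUE -10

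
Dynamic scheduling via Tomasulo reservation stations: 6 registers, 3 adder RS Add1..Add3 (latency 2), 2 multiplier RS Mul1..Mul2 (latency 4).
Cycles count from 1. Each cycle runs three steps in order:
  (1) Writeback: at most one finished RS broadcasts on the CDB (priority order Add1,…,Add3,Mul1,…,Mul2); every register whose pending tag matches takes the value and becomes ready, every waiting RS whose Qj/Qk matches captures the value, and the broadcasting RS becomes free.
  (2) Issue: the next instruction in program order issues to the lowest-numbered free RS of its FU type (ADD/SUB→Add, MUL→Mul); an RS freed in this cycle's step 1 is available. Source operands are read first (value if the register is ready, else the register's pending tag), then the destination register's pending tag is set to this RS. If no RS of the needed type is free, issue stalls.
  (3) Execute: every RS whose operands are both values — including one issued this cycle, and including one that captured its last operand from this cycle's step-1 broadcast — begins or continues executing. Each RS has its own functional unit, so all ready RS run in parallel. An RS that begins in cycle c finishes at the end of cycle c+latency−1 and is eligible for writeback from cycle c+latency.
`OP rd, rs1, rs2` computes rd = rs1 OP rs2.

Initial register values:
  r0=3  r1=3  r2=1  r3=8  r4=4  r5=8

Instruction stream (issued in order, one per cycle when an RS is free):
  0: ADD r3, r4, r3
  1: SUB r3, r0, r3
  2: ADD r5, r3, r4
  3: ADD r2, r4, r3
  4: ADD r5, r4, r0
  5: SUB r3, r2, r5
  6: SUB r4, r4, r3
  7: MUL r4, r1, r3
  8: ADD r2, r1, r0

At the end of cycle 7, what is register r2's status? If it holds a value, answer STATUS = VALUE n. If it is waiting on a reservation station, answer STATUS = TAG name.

  c1: issue ADD r3<-Add1  regs: r0:3,r1:3,r2:1,r3:Add1,r4:4,r5:8
  c2: issue SUB r3<-Add2  regs: r0:3,r1:3,r2:1,r3:Add2,r4:4,r5:8
  c3: CDB Add1=12; issue ADD r5<-Add1  regs: r0:3,r1:3,r2:1,r3:Add2,r4:4,r5:Add1
  c4: issue ADD r2<-Add3  regs: r0:3,r1:3,r2:Add3,r3:Add2,r4:4,r5:Add1
  c5: CDB Add2=-9; issue ADD r5<-Add2  regs: r0:3,r1:3,r2:Add3,r3:-9,r4:4,r5:Add2
  c6: stall  regs: r0:3,r1:3,r2:Add3,r3:-9,r4:4,r5:Add2
  c7: CDB Add1=-5; issue SUB r3<-Add1  regs: r0:3,r1:3,r2:Add3,r3:Add1,r4:4,r5:Add2

STATUS = TAG Add3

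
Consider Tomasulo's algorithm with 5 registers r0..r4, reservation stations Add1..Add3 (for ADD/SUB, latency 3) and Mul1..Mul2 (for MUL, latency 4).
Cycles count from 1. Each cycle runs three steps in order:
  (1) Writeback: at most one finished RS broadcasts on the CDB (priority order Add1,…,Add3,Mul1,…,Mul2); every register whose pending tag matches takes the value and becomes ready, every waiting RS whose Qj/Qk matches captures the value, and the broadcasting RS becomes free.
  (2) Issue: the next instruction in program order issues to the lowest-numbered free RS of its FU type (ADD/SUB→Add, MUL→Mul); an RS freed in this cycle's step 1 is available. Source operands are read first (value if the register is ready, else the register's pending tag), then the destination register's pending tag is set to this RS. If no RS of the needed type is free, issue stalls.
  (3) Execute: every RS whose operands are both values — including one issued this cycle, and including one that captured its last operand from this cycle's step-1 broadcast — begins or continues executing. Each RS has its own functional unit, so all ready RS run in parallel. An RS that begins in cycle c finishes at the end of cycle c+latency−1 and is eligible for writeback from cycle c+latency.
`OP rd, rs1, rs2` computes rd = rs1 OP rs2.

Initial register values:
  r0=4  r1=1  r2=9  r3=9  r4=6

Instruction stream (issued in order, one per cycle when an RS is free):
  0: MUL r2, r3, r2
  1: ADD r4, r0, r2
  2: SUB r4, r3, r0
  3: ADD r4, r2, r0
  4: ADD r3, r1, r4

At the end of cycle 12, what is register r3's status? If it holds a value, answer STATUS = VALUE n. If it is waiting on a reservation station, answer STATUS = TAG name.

cycle 1: issue MUL r2<-Mul1 // r0:4,r1:1,r2:Mul1,r3:9,r4:6
cycle 2: issue ADD r4<-Add1 // r0:4,r1:1,r2:Mul1,r3:9,r4:Add1
cycle 3: issue SUB r4<-Add2 // r0:4,r1:1,r2:Mul1,r3:9,r4:Add2
cycle 4: issue ADD r4<-Add3 // r0:4,r1:1,r2:Mul1,r3:9,r4:Add3
cycle 5: CDB Mul1=81; stall // r0:4,r1:1,r2:81,r3:9,r4:Add3
cycle 6: CDB Add2=5; issue ADD r3<-Add2 // r0:4,r1:1,r2:81,r3:Add2,r4:Add3
cycle 7: - // r0:4,r1:1,r2:81,r3:Add2,r4:Add3
cycle 8: CDB Add1=85 // r0:4,r1:1,r2:81,r3:Add2,r4:Add3
cycle 9: CDB Add3=85 // r0:4,r1:1,r2:81,r3:Add2,r4:85
cycle 10: - // r0:4,r1:1,r2:81,r3:Add2,r4:85
cycle 11: - // r0:4,r1:1,r2:81,r3:Add2,r4:85
cycle 12: CDB Add2=86 // r0:4,r1:1,r2:81,r3:86,r4:85

STATUS = VALUE 86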